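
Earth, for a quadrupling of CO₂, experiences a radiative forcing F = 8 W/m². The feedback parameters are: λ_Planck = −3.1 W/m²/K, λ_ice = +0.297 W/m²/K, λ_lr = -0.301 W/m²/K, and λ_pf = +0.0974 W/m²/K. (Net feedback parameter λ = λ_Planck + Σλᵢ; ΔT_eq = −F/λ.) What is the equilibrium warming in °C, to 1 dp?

Net feedback parameter λ = (−3.1) + (+0.297) + (-0.301) + (+0.0974) = -3.0066 W/m²/K.
ΔT = −F/λ = −8/(-3.0066) = 2.7 °C.

2.7 °C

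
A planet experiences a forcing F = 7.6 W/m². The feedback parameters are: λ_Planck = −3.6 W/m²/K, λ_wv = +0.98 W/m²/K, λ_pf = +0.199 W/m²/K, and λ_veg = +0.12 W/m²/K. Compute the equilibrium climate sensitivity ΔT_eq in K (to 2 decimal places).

3.30 K

Net feedback parameter λ = (−3.6) + (+0.98) + (+0.199) + (+0.12) = -2.301 W/m²/K.
ΔT = −F/λ = −7.6/(-2.301) = 3.30 K.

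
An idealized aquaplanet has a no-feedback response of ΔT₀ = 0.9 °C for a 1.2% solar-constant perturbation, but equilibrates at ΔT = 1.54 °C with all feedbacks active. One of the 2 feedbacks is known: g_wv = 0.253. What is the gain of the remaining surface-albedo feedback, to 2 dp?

0.16

Amplification A = ΔT/ΔT₀ = 1.54/0.9 = 1.711.
Total gain g = 1 − 1/A = 1 − 1/1.711 = 0.4155.
The known gain is 0.253.
g_alb = 0.4155 − 0.253 = 0.16.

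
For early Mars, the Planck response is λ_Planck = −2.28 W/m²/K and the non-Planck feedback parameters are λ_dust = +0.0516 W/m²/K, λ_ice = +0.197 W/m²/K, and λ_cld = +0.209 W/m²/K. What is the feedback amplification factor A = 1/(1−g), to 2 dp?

1.25

Convert to gains: g_dust = 0.0516/2.28 = 0.02263; g_ice = 0.197/2.28 = 0.0864; g_cld = 0.209/2.28 = 0.09167.
Total gain g = 0.2007.
A = 1/(1 − 0.2007) = 1.25.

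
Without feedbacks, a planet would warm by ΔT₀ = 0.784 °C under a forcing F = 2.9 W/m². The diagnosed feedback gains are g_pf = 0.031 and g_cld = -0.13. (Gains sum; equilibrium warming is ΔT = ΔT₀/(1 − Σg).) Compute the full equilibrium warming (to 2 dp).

0.71 °C

Total gain g = 0.031 − 0.13 = -0.099.
Amplification A = 1/(1 + 0.099) = 0.9099.
ΔT = 0.784 × 0.9099 = 0.71 °C.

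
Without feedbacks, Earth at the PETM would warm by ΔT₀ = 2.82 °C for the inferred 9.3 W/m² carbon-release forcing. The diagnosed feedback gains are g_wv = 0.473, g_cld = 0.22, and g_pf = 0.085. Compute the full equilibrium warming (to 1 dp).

Total gain g = 0.473 + 0.22 + 0.085 = 0.778.
Amplification A = 1/(1 − 0.778) = 4.505.
ΔT = 2.82 × 4.505 = 12.7 °C.

12.7 °C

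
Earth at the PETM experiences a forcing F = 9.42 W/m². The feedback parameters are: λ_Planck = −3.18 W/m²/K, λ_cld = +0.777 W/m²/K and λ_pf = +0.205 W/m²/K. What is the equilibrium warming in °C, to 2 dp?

4.29 °C

Net feedback parameter λ = (−3.18) + (+0.777) + (+0.205) = -2.198 W/m²/K.
ΔT = −F/λ = −9.42/(-2.198) = 4.29 °C.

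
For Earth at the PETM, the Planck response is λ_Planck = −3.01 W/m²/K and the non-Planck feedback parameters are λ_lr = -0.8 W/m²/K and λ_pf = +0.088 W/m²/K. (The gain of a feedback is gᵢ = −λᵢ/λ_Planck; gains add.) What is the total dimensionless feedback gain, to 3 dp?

Convert to gains: g_lr = -0.8/3.01 = -0.2658; g_pf = 0.088/3.01 = 0.02924.
Total gain g = -0.23656.

-0.237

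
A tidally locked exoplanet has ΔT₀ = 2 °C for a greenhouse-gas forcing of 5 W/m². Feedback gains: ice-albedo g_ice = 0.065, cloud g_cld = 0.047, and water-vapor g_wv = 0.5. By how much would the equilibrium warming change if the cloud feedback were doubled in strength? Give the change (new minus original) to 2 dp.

0.71 °C

Original: g = 0.612, ΔT = 2/(1−0.612) = 5.1546 °C.
With doubled cloud: g' = 0.659, ΔT' = 2/(1−0.659) = 5.8651 °C.
Change = 5.8651 − 5.1546 = 0.71 °C.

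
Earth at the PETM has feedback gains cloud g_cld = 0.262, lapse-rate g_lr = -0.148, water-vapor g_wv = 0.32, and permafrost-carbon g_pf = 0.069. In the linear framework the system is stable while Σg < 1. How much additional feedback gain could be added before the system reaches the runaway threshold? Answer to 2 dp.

0.50

Current total gain = 0.262 − 0.148 + 0.32 + 0.069 = 0.503.
Margin to runaway = 1 − 0.503 = 0.50.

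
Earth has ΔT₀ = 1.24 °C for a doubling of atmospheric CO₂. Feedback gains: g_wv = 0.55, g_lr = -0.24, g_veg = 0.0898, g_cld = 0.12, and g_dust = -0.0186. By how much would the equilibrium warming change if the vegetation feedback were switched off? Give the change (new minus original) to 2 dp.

-0.38 °C

Original: g = 0.5012, ΔT = 1.24/(1−0.5012) = 2.4860 °C.
Without vegetation: g' = 0.4114, ΔT' = 1.24/(1−0.4114) = 2.1067 °C.
Change = 2.1067 − 2.4860 = -0.38 °C.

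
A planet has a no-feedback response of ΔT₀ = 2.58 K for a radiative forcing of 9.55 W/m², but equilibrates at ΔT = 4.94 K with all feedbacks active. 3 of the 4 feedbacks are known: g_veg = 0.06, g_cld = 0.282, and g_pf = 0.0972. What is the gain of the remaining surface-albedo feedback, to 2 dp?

0.04

Amplification A = ΔT/ΔT₀ = 4.94/2.58 = 1.915.
Total gain g = 1 − 1/A = 1 − 1/1.915 = 0.4778.
Known gains sum to 0.06 + 0.282 + 0.0972 = 0.4392.
g_alb = 0.4778 − 0.4392 = 0.04.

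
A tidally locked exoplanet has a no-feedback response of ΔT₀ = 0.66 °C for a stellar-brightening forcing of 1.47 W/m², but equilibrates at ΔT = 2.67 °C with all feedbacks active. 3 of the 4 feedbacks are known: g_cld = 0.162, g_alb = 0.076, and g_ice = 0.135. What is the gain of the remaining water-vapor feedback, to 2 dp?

0.38

Amplification A = ΔT/ΔT₀ = 2.67/0.66 = 4.045.
Total gain g = 1 − 1/A = 1 − 1/4.045 = 0.7528.
Known gains sum to 0.162 + 0.076 + 0.135 = 0.373.
g_wv = 0.7528 − 0.373 = 0.38.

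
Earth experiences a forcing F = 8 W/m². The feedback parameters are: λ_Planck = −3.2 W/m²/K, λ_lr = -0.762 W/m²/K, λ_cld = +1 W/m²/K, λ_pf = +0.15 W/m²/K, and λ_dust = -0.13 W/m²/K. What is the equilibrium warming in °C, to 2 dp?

Net feedback parameter λ = (−3.2) + (-0.762) + (+1) + (+0.15) + (-0.13) = -2.942 W/m²/K.
ΔT = −F/λ = −8/(-2.942) = 2.72 °C.

2.72 °C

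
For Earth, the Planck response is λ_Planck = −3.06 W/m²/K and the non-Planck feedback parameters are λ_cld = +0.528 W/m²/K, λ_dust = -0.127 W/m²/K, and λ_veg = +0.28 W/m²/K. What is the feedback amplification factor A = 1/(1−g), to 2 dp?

Convert to gains: g_cld = 0.528/3.06 = 0.1725; g_dust = -0.127/3.06 = -0.0415; g_veg = 0.28/3.06 = 0.0915.
Total gain g = 0.2225.
A = 1/(1 − 0.2225) = 1.29.

1.29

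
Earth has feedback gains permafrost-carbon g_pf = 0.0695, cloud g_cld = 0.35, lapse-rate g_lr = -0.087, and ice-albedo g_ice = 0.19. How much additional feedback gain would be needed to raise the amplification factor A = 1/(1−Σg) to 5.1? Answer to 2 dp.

0.28

Current total gain = 0.5225.
Target gain for A = 5.1: g* = 1 − 1/5.1 = 0.8039.
Additional gain needed = 0.8039 − 0.5225 = 0.28.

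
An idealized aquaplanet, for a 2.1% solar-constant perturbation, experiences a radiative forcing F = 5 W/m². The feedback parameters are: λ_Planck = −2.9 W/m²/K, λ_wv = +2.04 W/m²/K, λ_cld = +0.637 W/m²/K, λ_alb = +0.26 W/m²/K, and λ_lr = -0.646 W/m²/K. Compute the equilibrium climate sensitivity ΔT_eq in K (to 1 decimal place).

8.2 K

Net feedback parameter λ = (−2.9) + (+2.04) + (+0.637) + (+0.26) + (-0.646) = -0.609 W/m²/K.
ΔT = −F/λ = −5/(-0.609) = 8.2 K.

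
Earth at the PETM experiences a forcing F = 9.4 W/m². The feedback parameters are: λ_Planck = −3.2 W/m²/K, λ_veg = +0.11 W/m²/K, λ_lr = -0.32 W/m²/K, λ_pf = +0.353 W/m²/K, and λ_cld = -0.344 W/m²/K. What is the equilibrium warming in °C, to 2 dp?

Net feedback parameter λ = (−3.2) + (+0.11) + (-0.32) + (+0.353) + (-0.344) = -3.401 W/m²/K.
ΔT = −F/λ = −9.4/(-3.401) = 2.76 °C.

2.76 °C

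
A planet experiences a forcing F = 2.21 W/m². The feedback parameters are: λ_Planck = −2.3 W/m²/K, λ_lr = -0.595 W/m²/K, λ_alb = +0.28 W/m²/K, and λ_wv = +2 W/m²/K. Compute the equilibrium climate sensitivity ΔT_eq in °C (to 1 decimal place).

3.6 °C

Net feedback parameter λ = (−2.3) + (-0.595) + (+0.28) + (+2) = -0.615 W/m²/K.
ΔT = −F/λ = −2.21/(-0.615) = 3.6 °C.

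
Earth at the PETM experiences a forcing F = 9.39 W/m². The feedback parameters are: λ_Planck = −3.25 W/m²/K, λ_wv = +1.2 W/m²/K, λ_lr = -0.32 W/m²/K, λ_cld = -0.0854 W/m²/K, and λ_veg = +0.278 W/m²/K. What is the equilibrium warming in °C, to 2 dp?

Net feedback parameter λ = (−3.25) + (+1.2) + (-0.32) + (-0.0854) + (+0.278) = -2.1774 W/m²/K.
ΔT = −F/λ = −9.39/(-2.1774) = 4.31 °C.

4.31 °C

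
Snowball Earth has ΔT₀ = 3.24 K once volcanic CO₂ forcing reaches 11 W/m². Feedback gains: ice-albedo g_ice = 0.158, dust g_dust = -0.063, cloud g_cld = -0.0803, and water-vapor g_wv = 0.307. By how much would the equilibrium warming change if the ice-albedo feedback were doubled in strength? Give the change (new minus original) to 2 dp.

1.45 K

Original: g = 0.3217, ΔT = 3.24/(1−0.3217) = 4.7766 K.
With doubled ice-albedo: g' = 0.4797, ΔT' = 3.24/(1−0.4797) = 6.2272 K.
Change = 6.2272 − 4.7766 = 1.45 K.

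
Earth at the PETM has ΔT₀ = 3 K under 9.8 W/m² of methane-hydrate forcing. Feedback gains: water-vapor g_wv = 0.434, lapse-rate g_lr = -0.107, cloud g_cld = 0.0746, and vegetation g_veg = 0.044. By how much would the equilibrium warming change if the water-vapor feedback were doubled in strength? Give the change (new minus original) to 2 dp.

19.51 K

Original: g = 0.4456, ΔT = 3/(1−0.4456) = 5.4113 K.
With doubled water-vapor: g' = 0.8796, ΔT' = 3/(1−0.8796) = 24.9169 K.
Change = 24.9169 − 5.4113 = 19.51 K.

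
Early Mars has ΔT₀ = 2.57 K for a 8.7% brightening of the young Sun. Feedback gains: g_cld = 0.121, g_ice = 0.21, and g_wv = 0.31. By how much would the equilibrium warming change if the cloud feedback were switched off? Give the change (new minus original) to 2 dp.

Original: g = 0.641, ΔT = 2.57/(1−0.641) = 7.1588 K.
Without cloud: g' = 0.52, ΔT' = 2.57/(1−0.52) = 5.3542 K.
Change = 5.3542 − 7.1588 = -1.80 K.

-1.80 K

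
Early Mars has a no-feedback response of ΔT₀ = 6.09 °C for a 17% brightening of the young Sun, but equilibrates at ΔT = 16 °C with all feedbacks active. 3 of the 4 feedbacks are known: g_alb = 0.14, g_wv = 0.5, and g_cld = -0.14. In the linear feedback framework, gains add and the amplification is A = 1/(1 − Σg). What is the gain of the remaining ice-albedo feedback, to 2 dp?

Amplification A = ΔT/ΔT₀ = 16/6.09 = 2.627.
Total gain g = 1 − 1/A = 1 − 1/2.627 = 0.6193.
Known gains sum to 0.14 + 0.5 − 0.14 = 0.5.
g_ice = 0.6193 − 0.5 = 0.12.

0.12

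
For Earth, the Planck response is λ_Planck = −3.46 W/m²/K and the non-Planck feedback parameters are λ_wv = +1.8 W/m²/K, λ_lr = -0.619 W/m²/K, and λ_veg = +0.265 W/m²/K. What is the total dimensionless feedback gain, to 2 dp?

Convert to gains: g_wv = 1.8/3.46 = 0.5202; g_lr = -0.619/3.46 = -0.1789; g_veg = 0.265/3.46 = 0.07659.
Total gain g = 0.41789.

0.42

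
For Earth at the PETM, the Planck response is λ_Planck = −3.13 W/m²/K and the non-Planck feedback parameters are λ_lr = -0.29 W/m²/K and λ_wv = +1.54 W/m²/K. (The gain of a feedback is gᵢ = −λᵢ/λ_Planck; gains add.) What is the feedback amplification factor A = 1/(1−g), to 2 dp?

1.66

Convert to gains: g_lr = -0.29/3.13 = -0.09265; g_wv = 1.54/3.13 = 0.492.
Total gain g = 0.39935.
A = 1/(1 − 0.39935) = 1.66.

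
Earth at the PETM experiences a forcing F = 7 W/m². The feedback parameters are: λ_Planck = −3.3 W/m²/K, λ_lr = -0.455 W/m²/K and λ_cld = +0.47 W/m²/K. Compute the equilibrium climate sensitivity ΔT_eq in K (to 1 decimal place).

2.1 K

Net feedback parameter λ = (−3.3) + (-0.455) + (+0.47) = -3.285 W/m²/K.
ΔT = −F/λ = −7/(-3.285) = 2.1 K.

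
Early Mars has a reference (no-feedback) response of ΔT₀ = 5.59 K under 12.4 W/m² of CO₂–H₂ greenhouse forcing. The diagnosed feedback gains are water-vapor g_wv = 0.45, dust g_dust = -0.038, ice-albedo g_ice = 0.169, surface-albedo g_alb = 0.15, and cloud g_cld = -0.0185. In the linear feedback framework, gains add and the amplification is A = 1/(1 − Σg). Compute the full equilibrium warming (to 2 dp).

19.44 K

Total gain g = 0.45 − 0.038 + 0.169 + 0.15 − 0.0185 = 0.7125.
Amplification A = 1/(1 − 0.7125) = 3.478.
ΔT = 5.59 × 3.478 = 19.44 K.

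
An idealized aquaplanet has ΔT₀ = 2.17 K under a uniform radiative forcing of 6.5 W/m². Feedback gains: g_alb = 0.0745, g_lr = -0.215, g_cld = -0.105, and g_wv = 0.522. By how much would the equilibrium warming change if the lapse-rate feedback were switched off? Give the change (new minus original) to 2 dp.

1.27 K

Original: g = 0.2765, ΔT = 2.17/(1−0.2765) = 2.9993 K.
Without lapse-rate: g' = 0.4915, ΔT' = 2.17/(1−0.4915) = 4.2675 K.
Change = 4.2675 − 2.9993 = 1.27 K.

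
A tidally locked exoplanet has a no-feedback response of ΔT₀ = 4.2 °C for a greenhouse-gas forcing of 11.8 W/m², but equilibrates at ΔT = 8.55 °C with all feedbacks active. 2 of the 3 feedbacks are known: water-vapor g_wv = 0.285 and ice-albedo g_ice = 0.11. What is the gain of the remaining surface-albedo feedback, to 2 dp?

0.11

Amplification A = ΔT/ΔT₀ = 8.55/4.2 = 2.036.
Total gain g = 1 − 1/A = 1 − 1/2.036 = 0.5088.
Known gains sum to 0.285 + 0.11 = 0.395.
g_alb = 0.5088 − 0.395 = 0.11.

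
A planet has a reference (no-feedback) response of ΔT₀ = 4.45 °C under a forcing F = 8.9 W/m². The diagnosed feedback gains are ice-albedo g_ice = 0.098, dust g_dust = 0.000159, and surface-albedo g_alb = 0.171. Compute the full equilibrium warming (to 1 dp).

6.1 °C

Total gain g = 0.098 + 0.000159 + 0.171 = 0.269159.
Amplification A = 1/(1 − 0.269159) = 1.368.
ΔT = 4.45 × 1.368 = 6.1 °C.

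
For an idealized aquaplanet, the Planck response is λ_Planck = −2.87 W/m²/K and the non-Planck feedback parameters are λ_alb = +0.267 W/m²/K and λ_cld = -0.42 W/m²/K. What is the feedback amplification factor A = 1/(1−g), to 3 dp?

Convert to gains: g_alb = 0.267/2.87 = 0.09303; g_cld = -0.42/2.87 = -0.1463.
Total gain g = -0.05327.
A = 1/(1 + 0.05327) = 0.949.

0.949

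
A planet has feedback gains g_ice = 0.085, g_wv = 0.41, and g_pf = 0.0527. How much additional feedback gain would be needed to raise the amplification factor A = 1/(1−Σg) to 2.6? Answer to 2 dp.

0.07

Current total gain = 0.5477.
Target gain for A = 2.6: g* = 1 − 1/2.6 = 0.6154.
Additional gain needed = 0.6154 − 0.5477 = 0.07.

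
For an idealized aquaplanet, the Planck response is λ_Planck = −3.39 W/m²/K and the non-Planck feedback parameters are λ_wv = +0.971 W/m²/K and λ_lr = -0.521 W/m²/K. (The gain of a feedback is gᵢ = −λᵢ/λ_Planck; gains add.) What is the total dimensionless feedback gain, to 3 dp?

Convert to gains: g_wv = 0.971/3.39 = 0.2864; g_lr = -0.521/3.39 = -0.1537.
Total gain g = 0.1327.

0.133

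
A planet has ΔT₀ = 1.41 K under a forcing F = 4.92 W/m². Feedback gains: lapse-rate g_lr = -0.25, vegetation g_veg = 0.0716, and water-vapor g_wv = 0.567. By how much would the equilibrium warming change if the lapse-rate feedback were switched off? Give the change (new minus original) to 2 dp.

1.60 K

Original: g = 0.3886, ΔT = 1.41/(1−0.3886) = 2.3062 K.
Without lapse-rate: g' = 0.6386, ΔT' = 1.41/(1−0.6386) = 3.9015 K.
Change = 3.9015 − 2.3062 = 1.60 K.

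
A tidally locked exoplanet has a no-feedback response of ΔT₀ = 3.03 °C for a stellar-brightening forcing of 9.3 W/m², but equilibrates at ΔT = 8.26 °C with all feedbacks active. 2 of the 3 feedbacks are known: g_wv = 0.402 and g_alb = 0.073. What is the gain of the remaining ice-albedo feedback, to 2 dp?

Amplification A = ΔT/ΔT₀ = 8.26/3.03 = 2.726.
Total gain g = 1 − 1/A = 1 − 1/2.726 = 0.6332.
Known gains sum to 0.402 + 0.073 = 0.475.
g_ice = 0.6332 − 0.475 = 0.16.

0.16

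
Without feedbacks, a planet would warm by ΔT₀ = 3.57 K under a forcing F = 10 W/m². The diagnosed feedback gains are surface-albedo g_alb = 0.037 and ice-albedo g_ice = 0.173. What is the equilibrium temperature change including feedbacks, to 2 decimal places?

4.52 K

Total gain g = 0.037 + 0.173 = 0.21.
Amplification A = 1/(1 − 0.21) = 1.266.
ΔT = 3.57 × 1.266 = 4.52 K.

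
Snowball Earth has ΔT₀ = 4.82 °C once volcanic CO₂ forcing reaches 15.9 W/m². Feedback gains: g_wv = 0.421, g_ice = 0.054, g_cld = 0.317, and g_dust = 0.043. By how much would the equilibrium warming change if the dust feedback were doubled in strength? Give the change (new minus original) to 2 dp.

10.30 °C

Original: g = 0.835, ΔT = 4.82/(1−0.835) = 29.2121 °C.
With doubled dust: g' = 0.878, ΔT' = 4.82/(1−0.878) = 39.5082 °C.
Change = 39.5082 − 29.2121 = 10.30 °C.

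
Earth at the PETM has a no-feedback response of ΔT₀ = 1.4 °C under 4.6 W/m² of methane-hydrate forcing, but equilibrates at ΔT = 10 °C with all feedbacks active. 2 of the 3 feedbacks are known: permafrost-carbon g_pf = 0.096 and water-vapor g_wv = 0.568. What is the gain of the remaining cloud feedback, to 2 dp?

Amplification A = ΔT/ΔT₀ = 10/1.4 = 7.143.
Total gain g = 1 − 1/A = 1 − 1/7.143 = 0.86.
Known gains sum to 0.096 + 0.568 = 0.664.
g_cld = 0.86 − 0.664 = 0.20.

0.20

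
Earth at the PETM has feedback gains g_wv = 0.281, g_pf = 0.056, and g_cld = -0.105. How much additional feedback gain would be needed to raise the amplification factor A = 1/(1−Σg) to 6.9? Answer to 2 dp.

0.62

Current total gain = 0.232.
Target gain for A = 6.9: g* = 1 − 1/6.9 = 0.8551.
Additional gain needed = 0.8551 − 0.232 = 0.62.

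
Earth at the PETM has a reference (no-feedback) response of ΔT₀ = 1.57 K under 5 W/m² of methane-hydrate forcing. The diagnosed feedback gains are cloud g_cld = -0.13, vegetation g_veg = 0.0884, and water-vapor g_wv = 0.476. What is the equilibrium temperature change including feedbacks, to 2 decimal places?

2.78 K

Total gain g = -0.13 + 0.0884 + 0.476 = 0.4344.
Amplification A = 1/(1 − 0.4344) = 1.768.
ΔT = 1.57 × 1.768 = 2.78 K.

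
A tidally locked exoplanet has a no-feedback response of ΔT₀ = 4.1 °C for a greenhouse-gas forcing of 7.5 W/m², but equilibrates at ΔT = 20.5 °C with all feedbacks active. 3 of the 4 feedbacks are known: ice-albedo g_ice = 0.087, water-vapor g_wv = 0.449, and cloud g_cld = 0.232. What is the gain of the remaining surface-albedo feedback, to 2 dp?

0.03

Amplification A = ΔT/ΔT₀ = 20.5/4.1 = 5.
Total gain g = 1 − 1/A = 1 − 1/5 = 0.8.
Known gains sum to 0.087 + 0.449 + 0.232 = 0.768.
g_alb = 0.8 − 0.768 = 0.03.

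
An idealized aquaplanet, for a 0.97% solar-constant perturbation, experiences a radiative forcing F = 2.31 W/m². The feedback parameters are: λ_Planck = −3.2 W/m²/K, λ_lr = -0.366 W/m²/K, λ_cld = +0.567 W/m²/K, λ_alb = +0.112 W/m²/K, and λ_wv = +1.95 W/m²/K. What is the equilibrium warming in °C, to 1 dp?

2.5 °C

Net feedback parameter λ = (−3.2) + (-0.366) + (+0.567) + (+0.112) + (+1.95) = -0.937 W/m²/K.
ΔT = −F/λ = −2.31/(-0.937) = 2.5 °C.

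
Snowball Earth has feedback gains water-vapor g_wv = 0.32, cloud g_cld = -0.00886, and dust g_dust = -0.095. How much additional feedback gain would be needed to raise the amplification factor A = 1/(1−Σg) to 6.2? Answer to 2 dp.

Current total gain = 0.21614.
Target gain for A = 6.2: g* = 1 − 1/6.2 = 0.8387.
Additional gain needed = 0.8387 − 0.21614 = 0.62.

0.62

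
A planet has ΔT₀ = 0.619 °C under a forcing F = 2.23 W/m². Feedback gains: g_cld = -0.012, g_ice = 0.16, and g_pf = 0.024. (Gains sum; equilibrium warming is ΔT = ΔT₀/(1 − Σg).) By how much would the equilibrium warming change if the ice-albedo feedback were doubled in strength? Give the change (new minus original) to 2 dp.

Original: g = 0.172, ΔT = 0.619/(1−0.172) = 0.7476 °C.
With doubled ice-albedo: g' = 0.332, ΔT' = 0.619/(1−0.332) = 0.9266 °C.
Change = 0.9266 − 0.7476 = 0.18 °C.

0.18 °C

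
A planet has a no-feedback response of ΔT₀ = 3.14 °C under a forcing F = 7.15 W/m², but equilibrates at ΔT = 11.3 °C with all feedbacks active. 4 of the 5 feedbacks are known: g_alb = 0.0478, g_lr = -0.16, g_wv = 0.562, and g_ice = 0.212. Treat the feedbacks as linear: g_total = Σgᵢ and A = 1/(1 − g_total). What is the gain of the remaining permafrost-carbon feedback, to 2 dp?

Amplification A = ΔT/ΔT₀ = 11.3/3.14 = 3.599.
Total gain g = 1 − 1/A = 1 − 1/3.599 = 0.7221.
Known gains sum to 0.0478 − 0.16 + 0.562 + 0.212 = 0.6618.
g_pf = 0.7221 − 0.6618 = 0.06.

0.06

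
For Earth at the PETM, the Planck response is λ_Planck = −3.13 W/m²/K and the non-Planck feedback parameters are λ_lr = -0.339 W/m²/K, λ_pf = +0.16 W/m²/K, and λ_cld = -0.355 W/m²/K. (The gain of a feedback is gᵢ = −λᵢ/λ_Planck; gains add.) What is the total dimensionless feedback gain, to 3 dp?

-0.171

Convert to gains: g_lr = -0.339/3.13 = -0.1083; g_pf = 0.16/3.13 = 0.05112; g_cld = -0.355/3.13 = -0.1134.
Total gain g = -0.17058.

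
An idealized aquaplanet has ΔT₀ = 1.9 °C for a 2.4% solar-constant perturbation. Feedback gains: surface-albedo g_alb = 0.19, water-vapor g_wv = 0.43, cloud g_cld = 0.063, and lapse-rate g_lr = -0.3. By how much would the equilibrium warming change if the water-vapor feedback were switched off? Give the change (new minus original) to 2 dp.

-1.26 °C

Original: g = 0.383, ΔT = 1.9/(1−0.383) = 3.0794 °C.
Without water-vapor: g' = -0.047, ΔT' = 1.9/(1+0.047) = 1.8147 °C.
Change = 1.8147 − 3.0794 = -1.26 °C.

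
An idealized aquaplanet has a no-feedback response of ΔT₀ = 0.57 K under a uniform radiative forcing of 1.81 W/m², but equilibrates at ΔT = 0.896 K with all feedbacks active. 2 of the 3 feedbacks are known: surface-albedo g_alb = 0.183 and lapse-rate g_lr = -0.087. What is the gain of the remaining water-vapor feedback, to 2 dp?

Amplification A = ΔT/ΔT₀ = 0.896/0.57 = 1.572.
Total gain g = 1 − 1/A = 1 − 1/1.572 = 0.3639.
Known gains sum to 0.183 − 0.087 = 0.096.
g_wv = 0.3639 − 0.096 = 0.27.

0.27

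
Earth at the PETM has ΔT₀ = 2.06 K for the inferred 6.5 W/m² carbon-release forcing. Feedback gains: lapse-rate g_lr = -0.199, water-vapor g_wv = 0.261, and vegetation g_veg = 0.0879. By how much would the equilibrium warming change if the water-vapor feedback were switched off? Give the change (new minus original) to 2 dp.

-0.57 K

Original: g = 0.1499, ΔT = 2.06/(1−0.1499) = 2.4232 K.
Without water-vapor: g' = -0.1111, ΔT' = 2.06/(1+0.1111) = 1.8540 K.
Change = 1.8540 − 2.4232 = -0.57 K.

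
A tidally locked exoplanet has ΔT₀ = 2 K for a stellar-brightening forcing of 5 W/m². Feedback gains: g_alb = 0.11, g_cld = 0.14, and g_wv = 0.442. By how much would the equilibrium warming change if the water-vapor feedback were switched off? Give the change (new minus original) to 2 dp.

-3.83 K

Original: g = 0.692, ΔT = 2/(1−0.692) = 6.4935 K.
Without water-vapor: g' = 0.25, ΔT' = 2/(1−0.25) = 2.6667 K.
Change = 2.6667 − 6.4935 = -3.83 K.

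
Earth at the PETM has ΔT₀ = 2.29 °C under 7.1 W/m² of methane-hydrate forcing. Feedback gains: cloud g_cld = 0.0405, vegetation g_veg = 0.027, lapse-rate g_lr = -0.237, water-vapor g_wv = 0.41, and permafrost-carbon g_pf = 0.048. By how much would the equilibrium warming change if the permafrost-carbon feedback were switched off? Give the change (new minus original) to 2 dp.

Original: g = 0.2885, ΔT = 2.29/(1−0.2885) = 3.2186 °C.
Without permafrost-carbon: g' = 0.2405, ΔT' = 2.29/(1−0.2405) = 3.0151 °C.
Change = 3.0151 − 3.2186 = -0.20 °C.

-0.20 °C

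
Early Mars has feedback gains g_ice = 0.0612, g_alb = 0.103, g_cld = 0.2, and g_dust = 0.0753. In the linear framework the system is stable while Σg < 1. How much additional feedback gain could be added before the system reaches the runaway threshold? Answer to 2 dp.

Current total gain = 0.0612 + 0.103 + 0.2 + 0.0753 = 0.4395.
Margin to runaway = 1 − 0.4395 = 0.56.

0.56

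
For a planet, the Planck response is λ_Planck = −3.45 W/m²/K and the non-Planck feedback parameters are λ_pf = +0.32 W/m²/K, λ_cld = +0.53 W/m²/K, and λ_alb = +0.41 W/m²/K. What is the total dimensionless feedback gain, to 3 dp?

Convert to gains: g_pf = 0.32/3.45 = 0.09275; g_cld = 0.53/3.45 = 0.1536; g_alb = 0.41/3.45 = 0.1188.
Total gain g = 0.36515.

0.365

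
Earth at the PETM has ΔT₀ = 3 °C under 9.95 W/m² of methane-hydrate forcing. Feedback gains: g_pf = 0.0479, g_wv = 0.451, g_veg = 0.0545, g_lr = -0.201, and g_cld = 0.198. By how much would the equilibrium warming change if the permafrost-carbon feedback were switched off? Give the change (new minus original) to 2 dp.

-0.64 °C

Original: g = 0.5504, ΔT = 3/(1−0.5504) = 6.6726 °C.
Without permafrost-carbon: g' = 0.5025, ΔT' = 3/(1−0.5025) = 6.0302 °C.
Change = 6.0302 − 6.6726 = -0.64 °C.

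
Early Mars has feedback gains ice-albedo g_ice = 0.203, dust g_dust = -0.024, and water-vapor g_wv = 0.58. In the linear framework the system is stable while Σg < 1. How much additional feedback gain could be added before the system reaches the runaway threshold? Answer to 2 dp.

Current total gain = 0.203 − 0.024 + 0.58 = 0.759.
Margin to runaway = 1 − 0.759 = 0.24.

0.24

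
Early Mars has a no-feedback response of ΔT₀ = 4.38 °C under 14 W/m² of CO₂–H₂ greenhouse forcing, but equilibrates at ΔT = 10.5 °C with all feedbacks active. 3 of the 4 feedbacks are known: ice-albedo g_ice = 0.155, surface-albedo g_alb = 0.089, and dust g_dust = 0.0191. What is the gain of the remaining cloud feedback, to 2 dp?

0.32

Amplification A = ΔT/ΔT₀ = 10.5/4.38 = 2.397.
Total gain g = 1 − 1/A = 1 − 1/2.397 = 0.5828.
Known gains sum to 0.155 + 0.089 + 0.0191 = 0.2631.
g_cld = 0.5828 − 0.2631 = 0.32.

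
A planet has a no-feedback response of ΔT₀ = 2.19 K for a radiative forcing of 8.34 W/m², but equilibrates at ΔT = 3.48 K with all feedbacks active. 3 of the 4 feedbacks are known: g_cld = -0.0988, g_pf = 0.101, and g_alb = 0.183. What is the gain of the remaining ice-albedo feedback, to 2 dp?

0.19

Amplification A = ΔT/ΔT₀ = 3.48/2.19 = 1.589.
Total gain g = 1 − 1/A = 1 − 1/1.589 = 0.3707.
Known gains sum to -0.0988 + 0.101 + 0.183 = 0.1852.
g_ice = 0.3707 − 0.1852 = 0.19.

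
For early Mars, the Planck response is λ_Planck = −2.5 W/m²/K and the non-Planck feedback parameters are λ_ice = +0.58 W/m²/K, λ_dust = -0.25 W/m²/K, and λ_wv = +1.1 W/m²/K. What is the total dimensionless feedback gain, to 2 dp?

0.57

Convert to gains: g_ice = 0.58/2.5 = 0.232; g_dust = -0.25/2.5 = -0.1; g_wv = 1.1/2.5 = 0.44.
Total gain g = 0.572.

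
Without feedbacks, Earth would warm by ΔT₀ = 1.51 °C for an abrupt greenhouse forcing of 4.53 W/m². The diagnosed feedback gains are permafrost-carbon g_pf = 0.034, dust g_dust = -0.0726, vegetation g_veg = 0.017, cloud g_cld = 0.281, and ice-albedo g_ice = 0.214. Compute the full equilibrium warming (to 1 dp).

2.9 °C

Total gain g = 0.034 − 0.0726 + 0.017 + 0.281 + 0.214 = 0.4734.
Amplification A = 1/(1 − 0.4734) = 1.899.
ΔT = 1.51 × 1.899 = 2.9 °C.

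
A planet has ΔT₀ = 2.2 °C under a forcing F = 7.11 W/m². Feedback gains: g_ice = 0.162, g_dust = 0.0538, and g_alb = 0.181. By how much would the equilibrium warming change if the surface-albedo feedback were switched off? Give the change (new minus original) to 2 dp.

-0.84 °C

Original: g = 0.3968, ΔT = 2.2/(1−0.3968) = 3.6472 °C.
Without surface-albedo: g' = 0.2158, ΔT' = 2.2/(1−0.2158) = 2.8054 °C.
Change = 2.8054 − 3.6472 = -0.84 °C.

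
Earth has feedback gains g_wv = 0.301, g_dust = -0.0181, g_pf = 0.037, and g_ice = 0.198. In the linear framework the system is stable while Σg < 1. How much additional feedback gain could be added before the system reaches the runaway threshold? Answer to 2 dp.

Current total gain = 0.301 − 0.0181 + 0.037 + 0.198 = 0.5179.
Margin to runaway = 1 − 0.5179 = 0.48.

0.48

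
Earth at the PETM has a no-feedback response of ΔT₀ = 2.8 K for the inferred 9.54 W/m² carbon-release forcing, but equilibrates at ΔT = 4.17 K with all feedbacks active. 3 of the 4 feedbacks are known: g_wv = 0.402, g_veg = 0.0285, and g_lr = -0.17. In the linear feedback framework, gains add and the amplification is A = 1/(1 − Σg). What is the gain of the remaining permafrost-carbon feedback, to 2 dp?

Amplification A = ΔT/ΔT₀ = 4.17/2.8 = 1.489.
Total gain g = 1 − 1/A = 1 − 1/1.489 = 0.3284.
Known gains sum to 0.402 + 0.0285 − 0.17 = 0.2605.
g_pf = 0.3284 − 0.2605 = 0.07.

0.07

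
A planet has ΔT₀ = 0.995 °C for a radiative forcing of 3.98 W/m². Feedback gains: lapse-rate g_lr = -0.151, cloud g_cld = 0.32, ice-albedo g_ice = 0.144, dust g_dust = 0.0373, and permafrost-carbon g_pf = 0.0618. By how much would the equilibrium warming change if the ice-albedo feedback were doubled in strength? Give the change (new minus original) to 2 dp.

Original: g = 0.4121, ΔT = 0.995/(1−0.4121) = 1.6925 °C.
With doubled ice-albedo: g' = 0.5561, ΔT' = 0.995/(1−0.5561) = 2.2415 °C.
Change = 2.2415 − 1.6925 = 0.55 °C.

0.55 °C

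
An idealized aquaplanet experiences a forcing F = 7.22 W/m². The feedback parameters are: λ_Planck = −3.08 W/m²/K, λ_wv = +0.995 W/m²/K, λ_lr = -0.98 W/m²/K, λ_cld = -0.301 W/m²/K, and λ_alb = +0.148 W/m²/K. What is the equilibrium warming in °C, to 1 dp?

2.2 °C

Net feedback parameter λ = (−3.08) + (+0.995) + (-0.98) + (-0.301) + (+0.148) = -3.218 W/m²/K.
ΔT = −F/λ = −7.22/(-3.218) = 2.2 °C.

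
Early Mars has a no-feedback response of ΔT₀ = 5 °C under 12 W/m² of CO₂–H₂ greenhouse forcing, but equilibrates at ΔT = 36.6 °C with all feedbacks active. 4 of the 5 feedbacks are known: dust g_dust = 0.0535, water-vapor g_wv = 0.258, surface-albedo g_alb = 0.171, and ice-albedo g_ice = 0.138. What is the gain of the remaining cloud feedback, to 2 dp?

0.24

Amplification A = ΔT/ΔT₀ = 36.6/5 = 7.32.
Total gain g = 1 − 1/A = 1 − 1/7.32 = 0.8634.
Known gains sum to 0.0535 + 0.258 + 0.171 + 0.138 = 0.6205.
g_cld = 0.8634 − 0.6205 = 0.24.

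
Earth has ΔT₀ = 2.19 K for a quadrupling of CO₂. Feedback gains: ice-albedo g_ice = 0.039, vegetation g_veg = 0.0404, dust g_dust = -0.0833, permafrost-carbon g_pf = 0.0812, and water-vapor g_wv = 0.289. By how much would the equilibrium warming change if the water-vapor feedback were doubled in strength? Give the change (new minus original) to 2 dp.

Original: g = 0.3663, ΔT = 2.19/(1−0.3663) = 3.4559 K.
With doubled water-vapor: g' = 0.6553, ΔT' = 2.19/(1−0.6553) = 6.3534 K.
Change = 6.3534 − 3.4559 = 2.90 K.

2.90 K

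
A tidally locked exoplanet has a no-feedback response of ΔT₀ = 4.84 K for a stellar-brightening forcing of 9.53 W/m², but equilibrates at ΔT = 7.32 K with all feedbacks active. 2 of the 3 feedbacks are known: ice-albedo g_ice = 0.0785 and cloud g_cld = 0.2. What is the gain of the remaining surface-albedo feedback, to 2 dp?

Amplification A = ΔT/ΔT₀ = 7.32/4.84 = 1.512.
Total gain g = 1 − 1/A = 1 − 1/1.512 = 0.3386.
Known gains sum to 0.0785 + 0.2 = 0.2785.
g_alb = 0.3386 − 0.2785 = 0.06.

0.06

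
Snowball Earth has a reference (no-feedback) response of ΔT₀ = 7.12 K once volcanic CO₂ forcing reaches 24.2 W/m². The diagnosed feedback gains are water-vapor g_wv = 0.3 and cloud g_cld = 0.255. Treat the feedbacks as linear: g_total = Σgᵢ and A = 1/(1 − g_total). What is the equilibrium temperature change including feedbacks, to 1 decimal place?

16.0 K

Total gain g = 0.3 + 0.255 = 0.555.
Amplification A = 1/(1 − 0.555) = 2.247.
ΔT = 7.12 × 2.247 = 16.0 K.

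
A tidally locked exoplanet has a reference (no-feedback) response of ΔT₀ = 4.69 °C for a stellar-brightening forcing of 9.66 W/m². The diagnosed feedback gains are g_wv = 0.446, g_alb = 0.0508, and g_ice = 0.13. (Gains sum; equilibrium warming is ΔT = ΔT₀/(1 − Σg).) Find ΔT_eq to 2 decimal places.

Total gain g = 0.446 + 0.0508 + 0.13 = 0.6268.
Amplification A = 1/(1 − 0.6268) = 2.68.
ΔT = 4.69 × 2.68 = 12.57 °C.

12.57 °C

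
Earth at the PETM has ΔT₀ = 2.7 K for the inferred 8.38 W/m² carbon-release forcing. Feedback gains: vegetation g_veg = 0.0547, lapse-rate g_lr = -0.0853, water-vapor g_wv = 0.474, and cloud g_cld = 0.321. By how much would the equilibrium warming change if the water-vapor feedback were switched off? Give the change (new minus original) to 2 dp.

-7.66 K

Original: g = 0.7644, ΔT = 2.7/(1−0.7644) = 11.4601 K.
Without water-vapor: g' = 0.2904, ΔT' = 2.7/(1−0.2904) = 3.8050 K.
Change = 3.8050 − 11.4601 = -7.66 K.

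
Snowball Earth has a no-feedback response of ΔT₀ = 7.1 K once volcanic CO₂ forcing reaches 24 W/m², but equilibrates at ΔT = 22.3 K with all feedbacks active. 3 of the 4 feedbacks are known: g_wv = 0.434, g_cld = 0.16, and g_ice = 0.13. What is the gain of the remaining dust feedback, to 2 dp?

-0.04

Amplification A = ΔT/ΔT₀ = 22.3/7.1 = 3.141.
Total gain g = 1 − 1/A = 1 − 1/3.141 = 0.6816.
Known gains sum to 0.434 + 0.16 + 0.13 = 0.724.
g_dust = 0.6816 − 0.724 = -0.04.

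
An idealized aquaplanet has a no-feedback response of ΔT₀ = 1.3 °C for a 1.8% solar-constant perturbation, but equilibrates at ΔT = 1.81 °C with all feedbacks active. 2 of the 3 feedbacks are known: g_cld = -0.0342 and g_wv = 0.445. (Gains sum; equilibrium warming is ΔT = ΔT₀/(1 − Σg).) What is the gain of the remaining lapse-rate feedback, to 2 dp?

-0.13

Amplification A = ΔT/ΔT₀ = 1.81/1.3 = 1.392.
Total gain g = 1 − 1/A = 1 − 1/1.392 = 0.2816.
Known gains sum to -0.0342 + 0.445 = 0.4108.
g_lr = 0.2816 − 0.4108 = -0.13.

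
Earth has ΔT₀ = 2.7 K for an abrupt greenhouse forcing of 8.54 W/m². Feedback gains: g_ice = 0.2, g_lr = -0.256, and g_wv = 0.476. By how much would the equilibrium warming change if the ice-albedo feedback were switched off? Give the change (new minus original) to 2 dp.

-1.19 K

Original: g = 0.42, ΔT = 2.7/(1−0.42) = 4.6552 K.
Without ice-albedo: g' = 0.22, ΔT' = 2.7/(1−0.22) = 3.4615 K.
Change = 3.4615 − 4.6552 = -1.19 K.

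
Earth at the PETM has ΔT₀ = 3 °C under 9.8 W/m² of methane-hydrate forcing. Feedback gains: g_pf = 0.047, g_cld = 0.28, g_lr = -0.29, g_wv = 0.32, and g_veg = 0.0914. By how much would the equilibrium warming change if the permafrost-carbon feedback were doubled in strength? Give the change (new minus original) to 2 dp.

0.51 °C

Original: g = 0.4484, ΔT = 3/(1−0.4484) = 5.4387 °C.
With doubled permafrost-carbon: g' = 0.4954, ΔT' = 3/(1−0.4954) = 5.9453 °C.
Change = 5.9453 − 5.4387 = 0.51 °C.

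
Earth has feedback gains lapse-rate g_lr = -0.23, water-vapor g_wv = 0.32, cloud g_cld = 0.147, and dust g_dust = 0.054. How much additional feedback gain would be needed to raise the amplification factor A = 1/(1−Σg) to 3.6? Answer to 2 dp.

Current total gain = 0.291.
Target gain for A = 3.6: g* = 1 − 1/3.6 = 0.7222.
Additional gain needed = 0.7222 − 0.291 = 0.43.

0.43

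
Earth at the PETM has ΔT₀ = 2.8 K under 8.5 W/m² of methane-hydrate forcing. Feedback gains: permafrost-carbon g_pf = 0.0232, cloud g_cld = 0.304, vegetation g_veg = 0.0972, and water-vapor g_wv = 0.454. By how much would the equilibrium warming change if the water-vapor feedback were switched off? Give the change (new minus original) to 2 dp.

-18.16 K

Original: g = 0.8784, ΔT = 2.8/(1−0.8784) = 23.0263 K.
Without water-vapor: g' = 0.4244, ΔT' = 2.8/(1−0.4244) = 4.8645 K.
Change = 4.8645 − 23.0263 = -18.16 K.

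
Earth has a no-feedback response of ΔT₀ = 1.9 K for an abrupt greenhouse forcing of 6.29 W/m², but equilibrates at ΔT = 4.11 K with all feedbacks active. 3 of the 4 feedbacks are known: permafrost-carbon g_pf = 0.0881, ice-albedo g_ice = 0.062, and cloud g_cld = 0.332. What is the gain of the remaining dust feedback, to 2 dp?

Amplification A = ΔT/ΔT₀ = 4.11/1.9 = 2.163.
Total gain g = 1 − 1/A = 1 − 1/2.163 = 0.5377.
Known gains sum to 0.0881 + 0.062 + 0.332 = 0.4821.
g_dust = 0.5377 − 0.4821 = 0.06.

0.06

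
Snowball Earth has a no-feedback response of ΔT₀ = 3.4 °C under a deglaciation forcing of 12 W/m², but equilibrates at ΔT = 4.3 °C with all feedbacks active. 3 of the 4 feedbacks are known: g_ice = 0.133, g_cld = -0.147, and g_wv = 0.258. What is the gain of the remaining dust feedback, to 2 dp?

Amplification A = ΔT/ΔT₀ = 4.3/3.4 = 1.265.
Total gain g = 1 − 1/A = 1 − 1/1.265 = 0.2095.
Known gains sum to 0.133 − 0.147 + 0.258 = 0.244.
g_dust = 0.2095 − 0.244 = -0.03.

-0.03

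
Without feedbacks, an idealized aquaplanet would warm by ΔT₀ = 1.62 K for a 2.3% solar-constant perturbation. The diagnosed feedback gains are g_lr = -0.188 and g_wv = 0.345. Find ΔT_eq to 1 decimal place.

Total gain g = -0.188 + 0.345 = 0.157.
Amplification A = 1/(1 − 0.157) = 1.186.
ΔT = 1.62 × 1.186 = 1.9 K.

1.9 K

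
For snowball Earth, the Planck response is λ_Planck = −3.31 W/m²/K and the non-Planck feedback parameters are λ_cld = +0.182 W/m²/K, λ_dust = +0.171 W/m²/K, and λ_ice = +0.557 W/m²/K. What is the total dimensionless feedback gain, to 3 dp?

0.275

Convert to gains: g_cld = 0.182/3.31 = 0.05498; g_dust = 0.171/3.31 = 0.05166; g_ice = 0.557/3.31 = 0.1683.
Total gain g = 0.27494.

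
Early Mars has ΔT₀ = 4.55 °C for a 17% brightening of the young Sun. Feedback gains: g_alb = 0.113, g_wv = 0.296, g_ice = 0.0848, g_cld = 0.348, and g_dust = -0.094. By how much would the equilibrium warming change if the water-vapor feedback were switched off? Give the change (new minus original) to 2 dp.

-9.74 °C

Original: g = 0.7478, ΔT = 4.55/(1−0.7478) = 18.0412 °C.
Without water-vapor: g' = 0.4518, ΔT' = 4.55/(1−0.4518) = 8.2999 °C.
Change = 8.2999 − 18.0412 = -9.74 °C.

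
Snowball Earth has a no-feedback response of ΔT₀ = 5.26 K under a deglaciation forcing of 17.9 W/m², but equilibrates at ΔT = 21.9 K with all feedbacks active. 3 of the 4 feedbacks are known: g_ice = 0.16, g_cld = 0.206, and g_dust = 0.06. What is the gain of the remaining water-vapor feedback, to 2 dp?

0.33

Amplification A = ΔT/ΔT₀ = 21.9/5.26 = 4.163.
Total gain g = 1 − 1/A = 1 − 1/4.163 = 0.7598.
Known gains sum to 0.16 + 0.206 + 0.06 = 0.426.
g_wv = 0.7598 − 0.426 = 0.33.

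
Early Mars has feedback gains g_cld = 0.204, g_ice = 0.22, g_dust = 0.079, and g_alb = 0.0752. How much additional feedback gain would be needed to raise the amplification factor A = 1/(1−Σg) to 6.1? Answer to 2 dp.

0.26

Current total gain = 0.5782.
Target gain for A = 6.1: g* = 1 − 1/6.1 = 0.8361.
Additional gain needed = 0.8361 − 0.5782 = 0.26.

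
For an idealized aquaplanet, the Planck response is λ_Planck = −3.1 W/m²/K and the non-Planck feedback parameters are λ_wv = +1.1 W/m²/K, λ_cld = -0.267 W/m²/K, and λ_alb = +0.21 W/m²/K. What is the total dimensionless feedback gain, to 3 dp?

Convert to gains: g_wv = 1.1/3.1 = 0.3548; g_cld = -0.267/3.1 = -0.08613; g_alb = 0.21/3.1 = 0.06774.
Total gain g = 0.33641.

0.336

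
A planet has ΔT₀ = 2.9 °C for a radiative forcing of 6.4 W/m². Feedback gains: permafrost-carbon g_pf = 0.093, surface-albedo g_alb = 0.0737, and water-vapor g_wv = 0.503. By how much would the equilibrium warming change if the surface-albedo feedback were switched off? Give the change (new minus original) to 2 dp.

Original: g = 0.6697, ΔT = 2.9/(1−0.6697) = 8.7799 °C.
Without surface-albedo: g' = 0.596, ΔT' = 2.9/(1−0.596) = 7.1782 °C.
Change = 7.1782 − 8.7799 = -1.60 °C.

-1.60 °C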